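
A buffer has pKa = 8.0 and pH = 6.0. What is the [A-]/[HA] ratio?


[A-]/[HA] = 10^(pH - pKa)
= 10^(6.0 - 8.0)
= 0.01

0.01


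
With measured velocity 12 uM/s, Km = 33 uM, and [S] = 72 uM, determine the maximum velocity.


Vmax = v * (Km + [S]) / [S]
Vmax = 12 * (33 + 72) / 72
Vmax = 17.5 uM/s

17.5 uM/s


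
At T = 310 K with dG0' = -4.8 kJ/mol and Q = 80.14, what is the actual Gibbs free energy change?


dG = dG0' + RT * ln(Q) / 1000
dG = -4.8 + 8.314 * 310 * ln(80.14) / 1000
dG = 6.4985 kJ/mol

6.4985 kJ/mol


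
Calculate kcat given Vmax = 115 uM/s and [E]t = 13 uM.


kcat = Vmax / [E]t
kcat = 115 / 13
kcat = 8.8462 s^-1

8.8462 s^-1


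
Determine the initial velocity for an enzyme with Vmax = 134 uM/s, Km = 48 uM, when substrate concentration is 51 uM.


v = Vmax * [S] / (Km + [S])
v = 134 * 51 / (48 + 51)
v = 69.0303 uM/s

69.0303 uM/s


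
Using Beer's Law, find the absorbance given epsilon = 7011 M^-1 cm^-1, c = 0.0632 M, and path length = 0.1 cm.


A = epsilon * c * l
A = 7011 * 0.0632 * 0.1
A = 44.3095

44.3095


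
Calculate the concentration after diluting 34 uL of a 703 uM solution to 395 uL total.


C2 = C1 * V1 / V2
C2 = 703 * 34 / 395
C2 = 60.5114 uM

60.5114 uM


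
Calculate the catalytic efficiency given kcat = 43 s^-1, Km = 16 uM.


Catalytic efficiency = kcat / Km
= 43 / 16
= 2.6875 uM^-1*s^-1

2.6875 uM^-1*s^-1


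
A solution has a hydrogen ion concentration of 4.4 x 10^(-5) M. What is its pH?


pH = -log10([H+])
pH = -log10(4.4 x 10^(-5))
pH = 4.3565

4.3565


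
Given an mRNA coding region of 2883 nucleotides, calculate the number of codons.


codons = nucleotides / 3
codons = 2883 / 3 = 961

961


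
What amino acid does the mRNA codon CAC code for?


Standard genetic code lookup.
Codon CAC -> His

His


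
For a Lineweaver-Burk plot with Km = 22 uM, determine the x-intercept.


x-intercept = -1/Km
= -1/22
= -0.0455 1/uM

-0.0455 1/uM


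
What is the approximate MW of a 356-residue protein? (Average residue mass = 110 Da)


MW = n_residues * 110 Da
MW = 356 * 110
MW = 39160 Da

39160 Da


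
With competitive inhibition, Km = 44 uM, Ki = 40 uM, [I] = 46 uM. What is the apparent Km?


Km_app = Km * (1 + [I]/Ki)
Km_app = 44 * (1 + 46/40)
Km_app = 94.6 uM

94.6 uM


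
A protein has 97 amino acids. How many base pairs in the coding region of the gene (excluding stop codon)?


Each amino acid = 1 codon = 3 bp
bp = 97 * 3 = 291 bp

291 bp


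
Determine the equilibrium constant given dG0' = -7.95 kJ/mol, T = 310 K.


Keq = exp(-dG0 * 1000 / (R * T))
Keq = exp(-(-7.95) * 1000 / (8.314 * 310))
Keq = 21.8582

21.8582


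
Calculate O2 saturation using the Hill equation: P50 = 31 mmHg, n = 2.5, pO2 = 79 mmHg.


Y = pO2^n / (P50^n + pO2^n)
Y = 79^2.5 / (31^2.5 + 79^2.5)
Y = 91.2%

91.2%


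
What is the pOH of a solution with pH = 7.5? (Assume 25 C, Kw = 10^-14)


pOH = 14 - pH
pOH = 14 - 7.5
pOH = 6.5

6.5


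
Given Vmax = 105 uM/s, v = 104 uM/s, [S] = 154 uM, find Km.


Km = [S] * (Vmax - v) / v
Km = 154 * (105 - 104) / 104
Km = 1.4808 uM

1.4808 uM


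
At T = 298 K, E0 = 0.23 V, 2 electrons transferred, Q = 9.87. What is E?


E = E0 - (RT/nF) * ln(Q)
E = 0.23 - (8.314 * 298 / (2 * 96485)) * ln(9.87)
E = 0.2006 V

0.2006 V


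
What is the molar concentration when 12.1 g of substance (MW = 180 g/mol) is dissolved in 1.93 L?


C = (mass / MW) / volume
C = (12.1 / 180) / 1.93
C = 0.0348 M

0.0348 M


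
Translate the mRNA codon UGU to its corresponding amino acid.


Standard genetic code lookup.
Codon UGU -> Cys

Cys


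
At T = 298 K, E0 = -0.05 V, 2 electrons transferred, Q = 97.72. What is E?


E = E0 - (RT/nF) * ln(Q)
E = -0.05 - (8.314 * 298 / (2 * 96485)) * ln(97.72)
E = -0.1088 V

-0.1088 V


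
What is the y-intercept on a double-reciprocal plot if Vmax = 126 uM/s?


y-intercept = 1/Vmax
= 1/126
= 0.0079 s/uM

0.0079 s/uM


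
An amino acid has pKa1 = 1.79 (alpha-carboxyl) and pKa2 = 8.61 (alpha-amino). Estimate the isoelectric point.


pI = (pKa1 + pKa2) / 2
pI = (1.79 + 8.61) / 2
pI = 5.2

5.2


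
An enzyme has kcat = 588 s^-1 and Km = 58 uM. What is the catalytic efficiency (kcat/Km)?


Catalytic efficiency = kcat / Km
= 588 / 58
= 10.1379 uM^-1*s^-1

10.1379 uM^-1*s^-1


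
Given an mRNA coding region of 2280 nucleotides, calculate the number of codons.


codons = nucleotides / 3
codons = 2280 / 3 = 760

760


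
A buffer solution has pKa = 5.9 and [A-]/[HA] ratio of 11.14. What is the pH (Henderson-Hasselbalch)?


pH = pKa + log10([A-]/[HA])
pH = 5.9 + log10(11.14)
pH = 6.9469

6.9469


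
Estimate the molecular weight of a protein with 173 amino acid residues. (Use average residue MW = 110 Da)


MW = n_residues * 110 Da
MW = 173 * 110
MW = 19030 Da

19030 Da


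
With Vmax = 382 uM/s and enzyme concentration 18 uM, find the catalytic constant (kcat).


kcat = Vmax / [E]t
kcat = 382 / 18
kcat = 21.2222 s^-1

21.2222 s^-1


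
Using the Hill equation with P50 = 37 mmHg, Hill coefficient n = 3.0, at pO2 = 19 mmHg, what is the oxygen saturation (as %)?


Y = pO2^n / (P50^n + pO2^n)
Y = 19^3.0 / (37^3.0 + 19^3.0)
Y = 11.93%

11.93%


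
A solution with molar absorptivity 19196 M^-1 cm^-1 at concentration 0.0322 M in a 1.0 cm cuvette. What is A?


A = epsilon * c * l
A = 19196 * 0.0322 * 1.0
A = 618.1112

618.1112


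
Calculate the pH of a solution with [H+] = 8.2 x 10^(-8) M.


pH = -log10([H+])
pH = -log10(8.2 x 10^(-8))
pH = 7.0862

7.0862


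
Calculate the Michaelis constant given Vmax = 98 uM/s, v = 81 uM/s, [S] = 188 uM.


Km = [S] * (Vmax - v) / v
Km = 188 * (98 - 81) / 81
Km = 39.4568 uM

39.4568 uM


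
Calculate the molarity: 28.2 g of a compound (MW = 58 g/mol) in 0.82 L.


C = (mass / MW) / volume
C = (28.2 / 58) / 0.82
C = 0.5929 M

0.5929 M


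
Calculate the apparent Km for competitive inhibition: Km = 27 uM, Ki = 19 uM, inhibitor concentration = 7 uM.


Km_app = Km * (1 + [I]/Ki)
Km_app = 27 * (1 + 7/19)
Km_app = 36.9474 uM

36.9474 uM


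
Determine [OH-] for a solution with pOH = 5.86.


[OH-] = 10^(-pOH)
[OH-] = 10^(-5.86)
[OH-] = 1.380e-06 M

1.380e-06 M


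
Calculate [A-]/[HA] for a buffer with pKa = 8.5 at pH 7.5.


[A-]/[HA] = 10^(pH - pKa)
= 10^(7.5 - 8.5)
= 0.1

0.1


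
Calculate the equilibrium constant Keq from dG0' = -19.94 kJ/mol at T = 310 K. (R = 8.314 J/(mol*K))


Keq = exp(-dG0 * 1000 / (R * T))
Keq = exp(-(-19.94) * 1000 / (8.314 * 310))
Keq = 2290.8054

2290.8054


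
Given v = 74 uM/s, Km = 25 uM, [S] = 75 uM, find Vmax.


Vmax = v * (Km + [S]) / [S]
Vmax = 74 * (25 + 75) / 75
Vmax = 98.6667 uM/s

98.6667 uM/s


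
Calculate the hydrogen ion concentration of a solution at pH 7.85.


[H+] = 10^(-pH)
[H+] = 10^(-7.85)
[H+] = 1.413e-08 M

1.413e-08 M


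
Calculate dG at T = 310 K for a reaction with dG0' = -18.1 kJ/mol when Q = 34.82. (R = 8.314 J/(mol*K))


dG = dG0' + RT * ln(Q) / 1000
dG = -18.1 + 8.314 * 310 * ln(34.82) / 1000
dG = -8.9499 kJ/mol

-8.9499 kJ/mol


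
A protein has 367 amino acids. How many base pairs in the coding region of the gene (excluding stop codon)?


Each amino acid = 1 codon = 3 bp
bp = 367 * 3 = 1101 bp

1101 bp


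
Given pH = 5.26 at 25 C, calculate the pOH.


pOH = 14 - pH
pOH = 14 - 5.26
pOH = 8.74

8.74


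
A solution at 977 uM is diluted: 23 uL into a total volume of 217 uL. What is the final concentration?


C2 = C1 * V1 / V2
C2 = 977 * 23 / 217
C2 = 103.553 uM

103.553 uM


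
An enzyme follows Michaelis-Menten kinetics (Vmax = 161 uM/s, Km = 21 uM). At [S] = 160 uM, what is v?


v = Vmax * [S] / (Km + [S])
v = 161 * 160 / (21 + 160)
v = 142.3204 uM/s

142.3204 uM/s


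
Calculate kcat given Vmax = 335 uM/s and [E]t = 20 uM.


kcat = Vmax / [E]t
kcat = 335 / 20
kcat = 16.75 s^-1

16.75 s^-1


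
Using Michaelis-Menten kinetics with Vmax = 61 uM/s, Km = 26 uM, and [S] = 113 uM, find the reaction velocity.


v = Vmax * [S] / (Km + [S])
v = 61 * 113 / (26 + 113)
v = 49.5899 uM/s

49.5899 uM/s


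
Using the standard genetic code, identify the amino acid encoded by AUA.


Standard genetic code lookup.
Codon AUA -> Ile

Ile


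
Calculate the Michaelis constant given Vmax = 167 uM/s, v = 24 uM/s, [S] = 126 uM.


Km = [S] * (Vmax - v) / v
Km = 126 * (167 - 24) / 24
Km = 750.75 uM

750.75 uM


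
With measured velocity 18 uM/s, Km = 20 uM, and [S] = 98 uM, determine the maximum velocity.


Vmax = v * (Km + [S]) / [S]
Vmax = 18 * (20 + 98) / 98
Vmax = 21.6735 uM/s

21.6735 uM/s


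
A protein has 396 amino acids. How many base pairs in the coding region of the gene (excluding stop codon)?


Each amino acid = 1 codon = 3 bp
bp = 396 * 3 = 1188 bp

1188 bp


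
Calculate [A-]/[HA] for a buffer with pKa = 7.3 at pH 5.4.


[A-]/[HA] = 10^(pH - pKa)
= 10^(5.4 - 7.3)
= 0.0126

0.0126


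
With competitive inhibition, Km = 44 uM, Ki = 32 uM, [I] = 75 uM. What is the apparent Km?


Km_app = Km * (1 + [I]/Ki)
Km_app = 44 * (1 + 75/32)
Km_app = 147.125 uM

147.125 uM


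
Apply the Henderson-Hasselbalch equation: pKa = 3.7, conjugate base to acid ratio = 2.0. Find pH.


pH = pKa + log10([A-]/[HA])
pH = 3.7 + log10(2.0)
pH = 4.001

4.001


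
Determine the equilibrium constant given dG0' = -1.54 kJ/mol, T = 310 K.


Keq = exp(-dG0 * 1000 / (R * T))
Keq = exp(-(-1.54) * 1000 / (8.314 * 310))
Keq = 1.8176

1.8176


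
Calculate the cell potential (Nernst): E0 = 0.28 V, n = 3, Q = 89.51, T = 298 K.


E = E0 - (RT/nF) * ln(Q)
E = 0.28 - (8.314 * 298 / (3 * 96485)) * ln(89.51)
E = 0.2415 V

0.2415 V


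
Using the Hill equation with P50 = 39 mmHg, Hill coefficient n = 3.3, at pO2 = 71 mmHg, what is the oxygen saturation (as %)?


Y = pO2^n / (P50^n + pO2^n)
Y = 71^3.3 / (39^3.3 + 71^3.3)
Y = 87.84%

87.84%


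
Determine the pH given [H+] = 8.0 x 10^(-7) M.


pH = -log10([H+])
pH = -log10(8.0 x 10^(-7))
pH = 6.0969

6.0969


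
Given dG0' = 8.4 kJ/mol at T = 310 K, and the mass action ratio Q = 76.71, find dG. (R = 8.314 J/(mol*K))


dG = dG0' + RT * ln(Q) / 1000
dG = 8.4 + 8.314 * 310 * ln(76.71) / 1000
dG = 19.5857 kJ/mol

19.5857 kJ/mol


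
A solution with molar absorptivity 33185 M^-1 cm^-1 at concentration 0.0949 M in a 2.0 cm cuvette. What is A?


A = epsilon * c * l
A = 33185 * 0.0949 * 2.0
A = 6298.513

6298.513


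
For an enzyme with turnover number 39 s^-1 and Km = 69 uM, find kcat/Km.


Catalytic efficiency = kcat / Km
= 39 / 69
= 0.5652 uM^-1*s^-1

0.5652 uM^-1*s^-1


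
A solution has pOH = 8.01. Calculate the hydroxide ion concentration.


[OH-] = 10^(-pOH)
[OH-] = 10^(-8.01)
[OH-] = 9.772e-09 M

9.772e-09 M


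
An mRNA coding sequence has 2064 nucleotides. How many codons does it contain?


codons = nucleotides / 3
codons = 2064 / 3 = 688

688


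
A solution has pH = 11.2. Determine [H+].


[H+] = 10^(-pH)
[H+] = 10^(-11.2)
[H+] = 6.310e-12 M

6.310e-12 M


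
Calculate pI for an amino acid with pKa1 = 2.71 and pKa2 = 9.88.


pI = (pKa1 + pKa2) / 2
pI = (2.71 + 9.88) / 2
pI = 6.295

6.295


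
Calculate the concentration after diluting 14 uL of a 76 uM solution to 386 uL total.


C2 = C1 * V1 / V2
C2 = 76 * 14 / 386
C2 = 2.7565 uM

2.7565 uM


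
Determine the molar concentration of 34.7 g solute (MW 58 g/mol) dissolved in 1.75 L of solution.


C = (mass / MW) / volume
C = (34.7 / 58) / 1.75
C = 0.3419 M

0.3419 M


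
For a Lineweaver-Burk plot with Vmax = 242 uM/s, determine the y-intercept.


y-intercept = 1/Vmax
= 1/242
= 0.0041 s/uM

0.0041 s/uM


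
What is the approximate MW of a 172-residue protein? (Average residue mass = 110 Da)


MW = n_residues * 110 Da
MW = 172 * 110
MW = 18920 Da

18920 Da


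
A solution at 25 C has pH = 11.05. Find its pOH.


pOH = 14 - pH
pOH = 14 - 11.05
pOH = 2.95

2.95


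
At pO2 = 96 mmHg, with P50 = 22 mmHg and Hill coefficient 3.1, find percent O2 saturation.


Y = pO2^n / (P50^n + pO2^n)
Y = 96^3.1 / (22^3.1 + 96^3.1)
Y = 98.97%

98.97%


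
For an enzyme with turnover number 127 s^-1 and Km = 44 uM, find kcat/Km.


Catalytic efficiency = kcat / Km
= 127 / 44
= 2.8864 uM^-1*s^-1

2.8864 uM^-1*s^-1


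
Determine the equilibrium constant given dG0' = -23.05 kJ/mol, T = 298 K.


Keq = exp(-dG0 * 1000 / (R * T))
Keq = exp(-(-23.05) * 1000 / (8.314 * 298))
Keq = 10975.9657

10975.9657


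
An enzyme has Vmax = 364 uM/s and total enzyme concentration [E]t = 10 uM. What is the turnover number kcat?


kcat = Vmax / [E]t
kcat = 364 / 10
kcat = 36.4 s^-1

36.4 s^-1


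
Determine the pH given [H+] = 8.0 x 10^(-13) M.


pH = -log10([H+])
pH = -log10(8.0 x 10^(-13))
pH = 12.0969

12.0969


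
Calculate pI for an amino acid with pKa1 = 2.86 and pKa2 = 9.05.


pI = (pKa1 + pKa2) / 2
pI = (2.86 + 9.05) / 2
pI = 5.955

5.955


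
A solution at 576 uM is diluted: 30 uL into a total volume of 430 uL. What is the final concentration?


C2 = C1 * V1 / V2
C2 = 576 * 30 / 430
C2 = 40.186 uM

40.186 uM


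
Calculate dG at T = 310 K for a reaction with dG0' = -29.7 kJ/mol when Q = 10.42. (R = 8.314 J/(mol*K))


dG = dG0' + RT * ln(Q) / 1000
dG = -29.7 + 8.314 * 310 * ln(10.42) / 1000
dG = -23.6594 kJ/mol

-23.6594 kJ/mol


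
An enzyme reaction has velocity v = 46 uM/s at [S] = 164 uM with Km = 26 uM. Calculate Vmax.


Vmax = v * (Km + [S]) / [S]
Vmax = 46 * (26 + 164) / 164
Vmax = 53.2927 uM/s

53.2927 uM/s


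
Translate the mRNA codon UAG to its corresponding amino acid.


Standard genetic code lookup.
Codon UAG -> Stop

Stop


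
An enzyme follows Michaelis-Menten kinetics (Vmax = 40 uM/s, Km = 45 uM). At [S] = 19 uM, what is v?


v = Vmax * [S] / (Km + [S])
v = 40 * 19 / (45 + 19)
v = 11.875 uM/s

11.875 uM/s


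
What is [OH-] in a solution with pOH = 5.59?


[OH-] = 10^(-pOH)
[OH-] = 10^(-5.59)
[OH-] = 2.570e-06 M

2.570e-06 M


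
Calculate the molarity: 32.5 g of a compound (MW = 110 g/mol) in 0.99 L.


C = (mass / MW) / volume
C = (32.5 / 110) / 0.99
C = 0.2984 M

0.2984 M


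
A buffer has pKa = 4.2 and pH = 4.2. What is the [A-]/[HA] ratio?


[A-]/[HA] = 10^(pH - pKa)
= 10^(4.2 - 4.2)
= 1.0

1.0


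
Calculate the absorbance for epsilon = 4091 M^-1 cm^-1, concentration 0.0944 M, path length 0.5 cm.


A = epsilon * c * l
A = 4091 * 0.0944 * 0.5
A = 193.0952

193.0952


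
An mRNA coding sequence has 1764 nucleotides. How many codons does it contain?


codons = nucleotides / 3
codons = 1764 / 3 = 588

588


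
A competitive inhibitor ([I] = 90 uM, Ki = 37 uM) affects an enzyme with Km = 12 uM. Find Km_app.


Km_app = Km * (1 + [I]/Ki)
Km_app = 12 * (1 + 90/37)
Km_app = 41.1892 uM

41.1892 uM


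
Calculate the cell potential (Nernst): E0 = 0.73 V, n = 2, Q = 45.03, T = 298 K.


E = E0 - (RT/nF) * ln(Q)
E = 0.73 - (8.314 * 298 / (2 * 96485)) * ln(45.03)
E = 0.6811 V

0.6811 V


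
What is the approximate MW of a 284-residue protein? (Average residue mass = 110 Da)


MW = n_residues * 110 Da
MW = 284 * 110
MW = 31240 Da

31240 Da


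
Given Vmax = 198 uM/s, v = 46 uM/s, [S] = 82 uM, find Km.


Km = [S] * (Vmax - v) / v
Km = 82 * (198 - 46) / 46
Km = 270.9565 uM

270.9565 uM


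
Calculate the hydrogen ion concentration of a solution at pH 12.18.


[H+] = 10^(-pH)
[H+] = 10^(-12.18)
[H+] = 6.607e-13 M

6.607e-13 M


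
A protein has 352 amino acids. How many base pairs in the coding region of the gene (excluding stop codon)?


Each amino acid = 1 codon = 3 bp
bp = 352 * 3 = 1056 bp

1056 bp


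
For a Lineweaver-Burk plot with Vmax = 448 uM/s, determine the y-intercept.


y-intercept = 1/Vmax
= 1/448
= 0.0022 s/uM

0.0022 s/uM


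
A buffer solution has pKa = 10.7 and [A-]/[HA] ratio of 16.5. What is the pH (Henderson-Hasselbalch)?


pH = pKa + log10([A-]/[HA])
pH = 10.7 + log10(16.5)
pH = 11.9175

11.9175


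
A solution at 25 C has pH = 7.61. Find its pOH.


pOH = 14 - pH
pOH = 14 - 7.61
pOH = 6.39

6.39


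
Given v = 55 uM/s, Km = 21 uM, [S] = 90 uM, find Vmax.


Vmax = v * (Km + [S]) / [S]
Vmax = 55 * (21 + 90) / 90
Vmax = 67.8333 uM/s

67.8333 uM/s


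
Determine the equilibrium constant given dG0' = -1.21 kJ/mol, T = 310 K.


Keq = exp(-dG0 * 1000 / (R * T))
Keq = exp(-(-1.21) * 1000 / (8.314 * 310))
Keq = 1.5992

1.5992


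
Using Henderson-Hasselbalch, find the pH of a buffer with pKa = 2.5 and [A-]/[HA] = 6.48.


pH = pKa + log10([A-]/[HA])
pH = 2.5 + log10(6.48)
pH = 3.3116

3.3116


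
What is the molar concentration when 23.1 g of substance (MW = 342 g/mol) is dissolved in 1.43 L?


C = (mass / MW) / volume
C = (23.1 / 342) / 1.43
C = 0.0472 M

0.0472 M


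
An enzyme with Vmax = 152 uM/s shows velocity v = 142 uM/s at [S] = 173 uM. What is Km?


Km = [S] * (Vmax - v) / v
Km = 173 * (152 - 142) / 142
Km = 12.1831 uM

12.1831 uM


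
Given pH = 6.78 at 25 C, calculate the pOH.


pOH = 14 - pH
pOH = 14 - 6.78
pOH = 7.22

7.22


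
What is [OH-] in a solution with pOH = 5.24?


[OH-] = 10^(-pOH)
[OH-] = 10^(-5.24)
[OH-] = 5.754e-06 M

5.754e-06 M


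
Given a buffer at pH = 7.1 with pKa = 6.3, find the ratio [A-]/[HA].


[A-]/[HA] = 10^(pH - pKa)
= 10^(7.1 - 6.3)
= 6.3096

6.3096


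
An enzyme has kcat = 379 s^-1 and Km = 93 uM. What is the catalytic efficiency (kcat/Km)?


Catalytic efficiency = kcat / Km
= 379 / 93
= 4.0753 uM^-1*s^-1

4.0753 uM^-1*s^-1


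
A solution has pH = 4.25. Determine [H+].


[H+] = 10^(-pH)
[H+] = 10^(-4.25)
[H+] = 5.623e-05 M

5.623e-05 M


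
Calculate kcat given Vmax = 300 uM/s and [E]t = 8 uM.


kcat = Vmax / [E]t
kcat = 300 / 8
kcat = 37.5 s^-1

37.5 s^-1


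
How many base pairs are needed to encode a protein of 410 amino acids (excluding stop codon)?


Each amino acid = 1 codon = 3 bp
bp = 410 * 3 = 1230 bp

1230 bp


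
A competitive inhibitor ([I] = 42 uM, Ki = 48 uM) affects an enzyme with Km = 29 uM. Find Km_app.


Km_app = Km * (1 + [I]/Ki)
Km_app = 29 * (1 + 42/48)
Km_app = 54.375 uM

54.375 uM


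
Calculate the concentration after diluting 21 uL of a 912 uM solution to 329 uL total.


C2 = C1 * V1 / V2
C2 = 912 * 21 / 329
C2 = 58.2128 uM

58.2128 uM


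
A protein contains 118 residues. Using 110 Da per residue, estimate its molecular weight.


MW = n_residues * 110 Da
MW = 118 * 110
MW = 12980 Da

12980 Da


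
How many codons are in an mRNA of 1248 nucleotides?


codons = nucleotides / 3
codons = 1248 / 3 = 416

416


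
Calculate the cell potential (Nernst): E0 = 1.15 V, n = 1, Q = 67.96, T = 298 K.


E = E0 - (RT/nF) * ln(Q)
E = 1.15 - (8.314 * 298 / (1 * 96485)) * ln(67.96)
E = 1.0417 V

1.0417 V


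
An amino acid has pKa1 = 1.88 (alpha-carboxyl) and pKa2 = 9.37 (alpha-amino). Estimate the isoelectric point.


pI = (pKa1 + pKa2) / 2
pI = (1.88 + 9.37) / 2
pI = 5.625

5.625


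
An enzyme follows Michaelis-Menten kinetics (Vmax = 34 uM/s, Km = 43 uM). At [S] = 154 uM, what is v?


v = Vmax * [S] / (Km + [S])
v = 34 * 154 / (43 + 154)
v = 26.5787 uM/s

26.5787 uM/s


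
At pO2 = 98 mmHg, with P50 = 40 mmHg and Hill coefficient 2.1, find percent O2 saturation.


Y = pO2^n / (P50^n + pO2^n)
Y = 98^2.1 / (40^2.1 + 98^2.1)
Y = 86.78%

86.78%


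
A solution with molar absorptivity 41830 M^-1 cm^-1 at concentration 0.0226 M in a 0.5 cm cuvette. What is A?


A = epsilon * c * l
A = 41830 * 0.0226 * 0.5
A = 472.679

472.679


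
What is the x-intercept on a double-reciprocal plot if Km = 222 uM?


x-intercept = -1/Km
= -1/222
= -0.0045 1/uM

-0.0045 1/uM


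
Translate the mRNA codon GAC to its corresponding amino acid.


Standard genetic code lookup.
Codon GAC -> Asp

Asp


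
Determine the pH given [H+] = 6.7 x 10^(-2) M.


pH = -log10([H+])
pH = -log10(6.7 x 10^(-2))
pH = 1.1739

1.1739


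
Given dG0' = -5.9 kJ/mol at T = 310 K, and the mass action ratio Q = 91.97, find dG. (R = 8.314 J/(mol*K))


dG = dG0' + RT * ln(Q) / 1000
dG = -5.9 + 8.314 * 310 * ln(91.97) / 1000
dG = 5.7533 kJ/mol

5.7533 kJ/mol


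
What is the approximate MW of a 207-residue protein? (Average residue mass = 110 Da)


MW = n_residues * 110 Da
MW = 207 * 110
MW = 22770 Da

22770 Da


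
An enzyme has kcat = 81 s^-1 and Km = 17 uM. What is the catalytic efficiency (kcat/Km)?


Catalytic efficiency = kcat / Km
= 81 / 17
= 4.7647 uM^-1*s^-1

4.7647 uM^-1*s^-1


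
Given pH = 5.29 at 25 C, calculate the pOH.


pOH = 14 - pH
pOH = 14 - 5.29
pOH = 8.71

8.71


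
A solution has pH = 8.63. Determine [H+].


[H+] = 10^(-pH)
[H+] = 10^(-8.63)
[H+] = 2.344e-09 M

2.344e-09 M


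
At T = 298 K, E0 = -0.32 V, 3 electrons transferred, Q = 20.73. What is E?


E = E0 - (RT/nF) * ln(Q)
E = -0.32 - (8.314 * 298 / (3 * 96485)) * ln(20.73)
E = -0.3459 V

-0.3459 V


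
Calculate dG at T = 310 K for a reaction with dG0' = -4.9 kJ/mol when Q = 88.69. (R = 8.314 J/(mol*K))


dG = dG0' + RT * ln(Q) / 1000
dG = -4.9 + 8.314 * 310 * ln(88.69) / 1000
dG = 6.6597 kJ/mol

6.6597 kJ/mol


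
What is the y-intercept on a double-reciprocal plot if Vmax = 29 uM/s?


y-intercept = 1/Vmax
= 1/29
= 0.0345 s/uM

0.0345 s/uM


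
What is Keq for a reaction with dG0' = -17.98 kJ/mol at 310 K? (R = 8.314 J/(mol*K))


Keq = exp(-dG0 * 1000 / (R * T))
Keq = exp(-(-17.98) * 1000 / (8.314 * 310))
Keq = 1070.8251

1070.8251


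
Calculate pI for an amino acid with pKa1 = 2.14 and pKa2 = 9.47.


pI = (pKa1 + pKa2) / 2
pI = (2.14 + 9.47) / 2
pI = 5.805

5.805


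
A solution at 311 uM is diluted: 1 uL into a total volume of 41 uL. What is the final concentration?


C2 = C1 * V1 / V2
C2 = 311 * 1 / 41
C2 = 7.5854 uM

7.5854 uM


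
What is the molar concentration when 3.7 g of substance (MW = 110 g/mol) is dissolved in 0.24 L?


C = (mass / MW) / volume
C = (3.7 / 110) / 0.24
C = 0.1402 M

0.1402 M


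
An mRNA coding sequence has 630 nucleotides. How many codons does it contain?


codons = nucleotides / 3
codons = 630 / 3 = 210

210


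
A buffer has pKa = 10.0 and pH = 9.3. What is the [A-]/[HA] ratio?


[A-]/[HA] = 10^(pH - pKa)
= 10^(9.3 - 10.0)
= 0.1995

0.1995


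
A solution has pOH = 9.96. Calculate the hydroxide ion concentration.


[OH-] = 10^(-pOH)
[OH-] = 10^(-9.96)
[OH-] = 1.096e-10 M

1.096e-10 M


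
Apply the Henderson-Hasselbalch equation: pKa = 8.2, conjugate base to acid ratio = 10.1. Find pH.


pH = pKa + log10([A-]/[HA])
pH = 8.2 + log10(10.1)
pH = 9.2043

9.2043


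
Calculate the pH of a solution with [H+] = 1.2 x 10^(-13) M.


pH = -log10([H+])
pH = -log10(1.2 x 10^(-13))
pH = 12.9208

12.9208


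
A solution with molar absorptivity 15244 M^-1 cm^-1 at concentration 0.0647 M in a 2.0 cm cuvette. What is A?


A = epsilon * c * l
A = 15244 * 0.0647 * 2.0
A = 1972.5736

1972.5736


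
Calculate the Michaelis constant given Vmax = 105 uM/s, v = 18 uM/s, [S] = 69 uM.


Km = [S] * (Vmax - v) / v
Km = 69 * (105 - 18) / 18
Km = 333.5 uM

333.5 uM


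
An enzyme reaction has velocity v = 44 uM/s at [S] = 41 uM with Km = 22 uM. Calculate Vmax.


Vmax = v * (Km + [S]) / [S]
Vmax = 44 * (22 + 41) / 41
Vmax = 67.6098 uM/s

67.6098 uM/s


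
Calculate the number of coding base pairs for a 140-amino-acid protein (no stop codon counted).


Each amino acid = 1 codon = 3 bp
bp = 140 * 3 = 420 bp

420 bp


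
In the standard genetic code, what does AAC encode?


Standard genetic code lookup.
Codon AAC -> Asn

Asn


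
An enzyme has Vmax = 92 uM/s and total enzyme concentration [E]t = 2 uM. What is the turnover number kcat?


kcat = Vmax / [E]t
kcat = 92 / 2
kcat = 46.0 s^-1

46.0 s^-1


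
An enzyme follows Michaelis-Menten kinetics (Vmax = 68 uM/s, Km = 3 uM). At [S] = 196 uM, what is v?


v = Vmax * [S] / (Km + [S])
v = 68 * 196 / (3 + 196)
v = 66.9749 uM/s

66.9749 uM/s


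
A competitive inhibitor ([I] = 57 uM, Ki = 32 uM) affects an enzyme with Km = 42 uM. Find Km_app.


Km_app = Km * (1 + [I]/Ki)
Km_app = 42 * (1 + 57/32)
Km_app = 116.8125 uM

116.8125 uM


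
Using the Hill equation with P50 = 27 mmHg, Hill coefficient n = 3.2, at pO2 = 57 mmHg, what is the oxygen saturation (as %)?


Y = pO2^n / (P50^n + pO2^n)
Y = 57^3.2 / (27^3.2 + 57^3.2)
Y = 91.61%

91.61%


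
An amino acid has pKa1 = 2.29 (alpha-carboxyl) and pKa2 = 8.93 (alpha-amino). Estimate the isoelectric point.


pI = (pKa1 + pKa2) / 2
pI = (2.29 + 8.93) / 2
pI = 5.61

5.61


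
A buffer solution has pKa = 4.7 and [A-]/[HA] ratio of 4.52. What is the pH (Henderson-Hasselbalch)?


pH = pKa + log10([A-]/[HA])
pH = 4.7 + log10(4.52)
pH = 5.3551

5.3551


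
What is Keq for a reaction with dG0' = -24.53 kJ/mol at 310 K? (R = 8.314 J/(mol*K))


Keq = exp(-dG0 * 1000 / (R * T))
Keq = exp(-(-24.53) * 1000 / (8.314 * 310))
Keq = 13596.4583

13596.4583


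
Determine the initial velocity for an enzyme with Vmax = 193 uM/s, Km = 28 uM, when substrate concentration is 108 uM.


v = Vmax * [S] / (Km + [S])
v = 193 * 108 / (28 + 108)
v = 153.2647 uM/s

153.2647 uM/s


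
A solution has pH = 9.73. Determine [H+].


[H+] = 10^(-pH)
[H+] = 10^(-9.73)
[H+] = 1.862e-10 M

1.862e-10 M


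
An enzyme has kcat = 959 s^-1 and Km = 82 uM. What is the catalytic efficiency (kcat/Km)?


Catalytic efficiency = kcat / Km
= 959 / 82
= 11.6951 uM^-1*s^-1

11.6951 uM^-1*s^-1


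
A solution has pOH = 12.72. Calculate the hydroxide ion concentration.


[OH-] = 10^(-pOH)
[OH-] = 10^(-12.72)
[OH-] = 1.905e-13 M

1.905e-13 M


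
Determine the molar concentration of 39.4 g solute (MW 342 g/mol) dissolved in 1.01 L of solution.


C = (mass / MW) / volume
C = (39.4 / 342) / 1.01
C = 0.1141 M

0.1141 M


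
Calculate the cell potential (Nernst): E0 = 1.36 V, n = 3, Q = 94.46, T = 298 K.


E = E0 - (RT/nF) * ln(Q)
E = 1.36 - (8.314 * 298 / (3 * 96485)) * ln(94.46)
E = 1.3211 V

1.3211 V


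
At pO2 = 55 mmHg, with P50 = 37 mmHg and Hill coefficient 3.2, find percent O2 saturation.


Y = pO2^n / (P50^n + pO2^n)
Y = 55^3.2 / (37^3.2 + 55^3.2)
Y = 78.05%

78.05%


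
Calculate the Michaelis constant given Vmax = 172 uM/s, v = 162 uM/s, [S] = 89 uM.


Km = [S] * (Vmax - v) / v
Km = 89 * (172 - 162) / 162
Km = 5.4938 uM

5.4938 uM


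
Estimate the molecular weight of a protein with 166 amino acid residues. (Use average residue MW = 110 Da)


MW = n_residues * 110 Da
MW = 166 * 110
MW = 18260 Da

18260 Da


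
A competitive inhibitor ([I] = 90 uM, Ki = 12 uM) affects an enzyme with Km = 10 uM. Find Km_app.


Km_app = Km * (1 + [I]/Ki)
Km_app = 10 * (1 + 90/12)
Km_app = 85.0 uM

85.0 uM


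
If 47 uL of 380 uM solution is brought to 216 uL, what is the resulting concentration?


C2 = C1 * V1 / V2
C2 = 380 * 47 / 216
C2 = 82.6852 uM

82.6852 uM


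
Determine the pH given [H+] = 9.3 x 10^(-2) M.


pH = -log10([H+])
pH = -log10(9.3 x 10^(-2))
pH = 1.0315

1.0315


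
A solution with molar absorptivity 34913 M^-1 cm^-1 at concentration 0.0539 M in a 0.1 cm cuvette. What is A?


A = epsilon * c * l
A = 34913 * 0.0539 * 0.1
A = 188.1811

188.1811


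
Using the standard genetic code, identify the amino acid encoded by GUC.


Standard genetic code lookup.
Codon GUC -> Val

Val


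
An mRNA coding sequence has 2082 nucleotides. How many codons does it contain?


codons = nucleotides / 3
codons = 2082 / 3 = 694

694


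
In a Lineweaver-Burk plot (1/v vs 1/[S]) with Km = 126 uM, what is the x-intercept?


x-intercept = -1/Km
= -1/126
= -0.0079 1/uM

-0.0079 1/uM


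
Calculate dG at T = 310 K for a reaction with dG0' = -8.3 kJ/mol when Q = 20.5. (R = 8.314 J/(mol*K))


dG = dG0' + RT * ln(Q) / 1000
dG = -8.3 + 8.314 * 310 * ln(20.5) / 1000
dG = -0.5153 kJ/mol

-0.5153 kJ/mol


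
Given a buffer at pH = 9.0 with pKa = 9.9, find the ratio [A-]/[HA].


[A-]/[HA] = 10^(pH - pKa)
= 10^(9.0 - 9.9)
= 0.1259

0.1259


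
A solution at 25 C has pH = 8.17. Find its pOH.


pOH = 14 - pH
pOH = 14 - 8.17
pOH = 5.83

5.83


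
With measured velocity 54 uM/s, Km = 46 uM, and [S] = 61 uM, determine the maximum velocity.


Vmax = v * (Km + [S]) / [S]
Vmax = 54 * (46 + 61) / 61
Vmax = 94.7213 uM/s

94.7213 uM/s


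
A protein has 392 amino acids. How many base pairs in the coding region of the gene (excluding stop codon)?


Each amino acid = 1 codon = 3 bp
bp = 392 * 3 = 1176 bp

1176 bp


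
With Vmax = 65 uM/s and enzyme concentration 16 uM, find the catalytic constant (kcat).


kcat = Vmax / [E]t
kcat = 65 / 16
kcat = 4.0625 s^-1

4.0625 s^-1


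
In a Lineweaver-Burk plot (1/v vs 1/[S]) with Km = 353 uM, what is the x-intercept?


x-intercept = -1/Km
= -1/353
= -0.0028 1/uM

-0.0028 1/uM


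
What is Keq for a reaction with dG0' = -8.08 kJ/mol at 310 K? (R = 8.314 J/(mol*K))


Keq = exp(-dG0 * 1000 / (R * T))
Keq = exp(-(-8.08) * 1000 / (8.314 * 310))
Keq = 22.989

22.989


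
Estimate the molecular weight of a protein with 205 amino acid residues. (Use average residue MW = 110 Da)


MW = n_residues * 110 Da
MW = 205 * 110
MW = 22550 Da

22550 Da


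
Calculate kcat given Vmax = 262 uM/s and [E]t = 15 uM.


kcat = Vmax / [E]t
kcat = 262 / 15
kcat = 17.4667 s^-1

17.4667 s^-1


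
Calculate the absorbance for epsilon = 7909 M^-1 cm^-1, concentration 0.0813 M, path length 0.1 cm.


A = epsilon * c * l
A = 7909 * 0.0813 * 0.1
A = 64.3002

64.3002


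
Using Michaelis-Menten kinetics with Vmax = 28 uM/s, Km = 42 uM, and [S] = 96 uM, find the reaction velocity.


v = Vmax * [S] / (Km + [S])
v = 28 * 96 / (42 + 96)
v = 19.4783 uM/s

19.4783 uM/s


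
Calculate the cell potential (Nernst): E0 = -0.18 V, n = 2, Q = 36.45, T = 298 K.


E = E0 - (RT/nF) * ln(Q)
E = -0.18 - (8.314 * 298 / (2 * 96485)) * ln(36.45)
E = -0.2262 V

-0.2262 V


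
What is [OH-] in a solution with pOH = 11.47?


[OH-] = 10^(-pOH)
[OH-] = 10^(-11.47)
[OH-] = 3.388e-12 M

3.388e-12 M


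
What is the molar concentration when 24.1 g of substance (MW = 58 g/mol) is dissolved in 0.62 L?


C = (mass / MW) / volume
C = (24.1 / 58) / 0.62
C = 0.6702 M

0.6702 M


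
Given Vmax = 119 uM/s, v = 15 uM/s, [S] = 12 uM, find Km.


Km = [S] * (Vmax - v) / v
Km = 12 * (119 - 15) / 15
Km = 83.2 uM

83.2 uM


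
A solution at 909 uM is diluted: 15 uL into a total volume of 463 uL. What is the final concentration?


C2 = C1 * V1 / V2
C2 = 909 * 15 / 463
C2 = 29.4492 uM

29.4492 uM


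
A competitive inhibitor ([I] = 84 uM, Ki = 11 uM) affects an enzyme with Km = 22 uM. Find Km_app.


Km_app = Km * (1 + [I]/Ki)
Km_app = 22 * (1 + 84/11)
Km_app = 190.0 uM

190.0 uM


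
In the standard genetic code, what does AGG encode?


Standard genetic code lookup.
Codon AGG -> Arg

Arg


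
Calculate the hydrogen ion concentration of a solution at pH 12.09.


[H+] = 10^(-pH)
[H+] = 10^(-12.09)
[H+] = 8.128e-13 M

8.128e-13 M


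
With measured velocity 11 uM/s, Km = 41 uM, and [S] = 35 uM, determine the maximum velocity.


Vmax = v * (Km + [S]) / [S]
Vmax = 11 * (41 + 35) / 35
Vmax = 23.8857 uM/s

23.8857 uM/s


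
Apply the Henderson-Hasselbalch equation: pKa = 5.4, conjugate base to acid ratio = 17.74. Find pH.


pH = pKa + log10([A-]/[HA])
pH = 5.4 + log10(17.74)
pH = 6.649

6.649


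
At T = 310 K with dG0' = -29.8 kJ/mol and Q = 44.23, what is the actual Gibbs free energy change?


dG = dG0' + RT * ln(Q) / 1000
dG = -29.8 + 8.314 * 310 * ln(44.23) / 1000
dG = -20.0334 kJ/mol

-20.0334 kJ/mol


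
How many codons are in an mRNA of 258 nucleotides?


codons = nucleotides / 3
codons = 258 / 3 = 86

86


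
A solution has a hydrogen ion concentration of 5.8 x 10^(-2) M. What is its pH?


pH = -log10([H+])
pH = -log10(5.8 x 10^(-2))
pH = 1.2366

1.2366


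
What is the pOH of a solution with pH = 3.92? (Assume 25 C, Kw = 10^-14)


pOH = 14 - pH
pOH = 14 - 3.92
pOH = 10.08

10.08


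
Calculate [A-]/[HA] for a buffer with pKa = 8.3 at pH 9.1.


[A-]/[HA] = 10^(pH - pKa)
= 10^(9.1 - 8.3)
= 6.3096

6.3096


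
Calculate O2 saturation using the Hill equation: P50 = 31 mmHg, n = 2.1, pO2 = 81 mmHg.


Y = pO2^n / (P50^n + pO2^n)
Y = 81^2.1 / (31^2.1 + 81^2.1)
Y = 88.26%

88.26%


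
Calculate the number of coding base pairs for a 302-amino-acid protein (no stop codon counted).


Each amino acid = 1 codon = 3 bp
bp = 302 * 3 = 906 bp

906 bp


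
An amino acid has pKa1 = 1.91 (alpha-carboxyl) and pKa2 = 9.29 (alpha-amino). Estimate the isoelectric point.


pI = (pKa1 + pKa2) / 2
pI = (1.91 + 9.29) / 2
pI = 5.6

5.6


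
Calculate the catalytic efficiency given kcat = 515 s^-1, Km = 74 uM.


Catalytic efficiency = kcat / Km
= 515 / 74
= 6.9595 uM^-1*s^-1

6.9595 uM^-1*s^-1


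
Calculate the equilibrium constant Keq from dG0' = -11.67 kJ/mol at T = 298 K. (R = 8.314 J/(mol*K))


Keq = exp(-dG0 * 1000 / (R * T))
Keq = exp(-(-11.67) * 1000 / (8.314 * 298))
Keq = 111.0807

111.0807


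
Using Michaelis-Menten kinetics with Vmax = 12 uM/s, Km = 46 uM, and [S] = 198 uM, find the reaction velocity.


v = Vmax * [S] / (Km + [S])
v = 12 * 198 / (46 + 198)
v = 9.7377 uM/s

9.7377 uM/s


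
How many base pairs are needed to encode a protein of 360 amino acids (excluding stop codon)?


Each amino acid = 1 codon = 3 bp
bp = 360 * 3 = 1080 bp

1080 bp


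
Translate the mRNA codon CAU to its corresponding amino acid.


Standard genetic code lookup.
Codon CAU -> His

His


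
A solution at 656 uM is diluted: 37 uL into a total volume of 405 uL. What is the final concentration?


C2 = C1 * V1 / V2
C2 = 656 * 37 / 405
C2 = 59.9309 uM

59.9309 uM


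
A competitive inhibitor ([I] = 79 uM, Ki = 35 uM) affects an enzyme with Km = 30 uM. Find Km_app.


Km_app = Km * (1 + [I]/Ki)
Km_app = 30 * (1 + 79/35)
Km_app = 97.7143 uM

97.7143 uM


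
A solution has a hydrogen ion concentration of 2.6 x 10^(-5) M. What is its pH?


pH = -log10([H+])
pH = -log10(2.6 x 10^(-5))
pH = 4.585

4.585


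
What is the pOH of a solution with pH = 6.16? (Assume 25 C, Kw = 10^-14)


pOH = 14 - pH
pOH = 14 - 6.16
pOH = 7.84

7.84


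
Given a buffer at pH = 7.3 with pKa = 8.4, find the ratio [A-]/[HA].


[A-]/[HA] = 10^(pH - pKa)
= 10^(7.3 - 8.4)
= 0.0794

0.0794


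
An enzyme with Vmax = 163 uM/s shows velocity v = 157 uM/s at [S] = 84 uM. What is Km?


Km = [S] * (Vmax - v) / v
Km = 84 * (163 - 157) / 157
Km = 3.2102 uM

3.2102 uM


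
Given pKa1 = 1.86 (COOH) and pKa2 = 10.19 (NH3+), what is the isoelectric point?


pI = (pKa1 + pKa2) / 2
pI = (1.86 + 10.19) / 2
pI = 6.025

6.025


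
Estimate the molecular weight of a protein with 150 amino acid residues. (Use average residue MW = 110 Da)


MW = n_residues * 110 Da
MW = 150 * 110
MW = 16500 Da

16500 Da


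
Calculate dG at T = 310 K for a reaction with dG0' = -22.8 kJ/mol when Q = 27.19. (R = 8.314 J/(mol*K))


dG = dG0' + RT * ln(Q) / 1000
dG = -22.8 + 8.314 * 310 * ln(27.19) / 1000
dG = -14.2874 kJ/mol

-14.2874 kJ/mol


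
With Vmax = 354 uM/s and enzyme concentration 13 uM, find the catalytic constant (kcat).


kcat = Vmax / [E]t
kcat = 354 / 13
kcat = 27.2308 s^-1

27.2308 s^-1


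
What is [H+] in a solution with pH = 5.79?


[H+] = 10^(-pH)
[H+] = 10^(-5.79)
[H+] = 1.622e-06 M

1.622e-06 M


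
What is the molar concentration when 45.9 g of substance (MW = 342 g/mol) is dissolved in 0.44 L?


C = (mass / MW) / volume
C = (45.9 / 342) / 0.44
C = 0.305 M

0.305 M


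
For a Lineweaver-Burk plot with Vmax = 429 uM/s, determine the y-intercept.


y-intercept = 1/Vmax
= 1/429
= 0.0023 s/uM

0.0023 s/uM


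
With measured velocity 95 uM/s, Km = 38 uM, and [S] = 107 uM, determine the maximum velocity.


Vmax = v * (Km + [S]) / [S]
Vmax = 95 * (38 + 107) / 107
Vmax = 128.7383 uM/s

128.7383 uM/s


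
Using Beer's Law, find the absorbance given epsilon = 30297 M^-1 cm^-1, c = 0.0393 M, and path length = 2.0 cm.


A = epsilon * c * l
A = 30297 * 0.0393 * 2.0
A = 2381.3442

2381.3442


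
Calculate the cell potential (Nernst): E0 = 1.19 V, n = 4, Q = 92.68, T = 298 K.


E = E0 - (RT/nF) * ln(Q)
E = 1.19 - (8.314 * 298 / (4 * 96485)) * ln(92.68)
E = 1.1609 V

1.1609 V


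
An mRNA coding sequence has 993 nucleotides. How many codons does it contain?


codons = nucleotides / 3
codons = 993 / 3 = 331

331


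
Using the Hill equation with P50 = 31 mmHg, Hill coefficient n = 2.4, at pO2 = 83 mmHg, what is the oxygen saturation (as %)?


Y = pO2^n / (P50^n + pO2^n)
Y = 83^2.4 / (31^2.4 + 83^2.4)
Y = 91.4%

91.4%


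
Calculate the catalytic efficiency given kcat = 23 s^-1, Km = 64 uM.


Catalytic efficiency = kcat / Km
= 23 / 64
= 0.3594 uM^-1*s^-1

0.3594 uM^-1*s^-1


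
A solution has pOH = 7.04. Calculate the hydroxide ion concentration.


[OH-] = 10^(-pOH)
[OH-] = 10^(-7.04)
[OH-] = 9.120e-08 M

9.120e-08 M


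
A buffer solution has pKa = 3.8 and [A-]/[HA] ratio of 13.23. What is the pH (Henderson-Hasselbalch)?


pH = pKa + log10([A-]/[HA])
pH = 3.8 + log10(13.23)
pH = 4.9216

4.9216


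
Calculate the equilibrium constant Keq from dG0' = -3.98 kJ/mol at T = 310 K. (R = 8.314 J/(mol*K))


Keq = exp(-dG0 * 1000 / (R * T))
Keq = exp(-(-3.98) * 1000 / (8.314 * 310))
Keq = 4.6844

4.6844


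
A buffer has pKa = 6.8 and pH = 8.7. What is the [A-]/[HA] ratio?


[A-]/[HA] = 10^(pH - pKa)
= 10^(8.7 - 6.8)
= 79.4328

79.4328


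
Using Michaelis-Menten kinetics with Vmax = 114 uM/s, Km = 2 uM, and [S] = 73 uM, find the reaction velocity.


v = Vmax * [S] / (Km + [S])
v = 114 * 73 / (2 + 73)
v = 110.96 uM/s

110.96 uM/s


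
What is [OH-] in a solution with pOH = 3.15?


[OH-] = 10^(-pOH)
[OH-] = 10^(-3.15)
[OH-] = 7.079e-04 M

7.079e-04 M


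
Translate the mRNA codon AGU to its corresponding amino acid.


Standard genetic code lookup.
Codon AGU -> Ser

Ser


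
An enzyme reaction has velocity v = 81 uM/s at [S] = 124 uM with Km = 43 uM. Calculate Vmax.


Vmax = v * (Km + [S]) / [S]
Vmax = 81 * (43 + 124) / 124
Vmax = 109.0887 uM/s

109.0887 uM/s


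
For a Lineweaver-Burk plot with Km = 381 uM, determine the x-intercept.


x-intercept = -1/Km
= -1/381
= -0.0026 1/uM

-0.0026 1/uM


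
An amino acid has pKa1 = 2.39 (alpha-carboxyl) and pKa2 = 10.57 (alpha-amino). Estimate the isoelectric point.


pI = (pKa1 + pKa2) / 2
pI = (2.39 + 10.57) / 2
pI = 6.48

6.48


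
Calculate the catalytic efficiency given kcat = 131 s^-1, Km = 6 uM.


Catalytic efficiency = kcat / Km
= 131 / 6
= 21.8333 uM^-1*s^-1

21.8333 uM^-1*s^-1


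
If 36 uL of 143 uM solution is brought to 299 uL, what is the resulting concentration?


C2 = C1 * V1 / V2
C2 = 143 * 36 / 299
C2 = 17.2174 uM

17.2174 uM


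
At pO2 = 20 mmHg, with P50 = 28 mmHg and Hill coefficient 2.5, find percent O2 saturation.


Y = pO2^n / (P50^n + pO2^n)
Y = 20^2.5 / (28^2.5 + 20^2.5)
Y = 30.13%

30.13%


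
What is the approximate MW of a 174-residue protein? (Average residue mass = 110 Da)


MW = n_residues * 110 Da
MW = 174 * 110
MW = 19140 Da

19140 Da


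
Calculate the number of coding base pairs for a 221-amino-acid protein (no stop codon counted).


Each amino acid = 1 codon = 3 bp
bp = 221 * 3 = 663 bp

663 bp
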